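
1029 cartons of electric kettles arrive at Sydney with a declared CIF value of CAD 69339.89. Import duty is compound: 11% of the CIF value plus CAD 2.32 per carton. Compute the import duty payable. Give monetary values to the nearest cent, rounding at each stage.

Import duty: CAD 10014.67

Ad valorem component: 69339.89 × 11% = 7627.39
Specific component: 1029 × 2.32 = 2387.28
Import duty = 7627.39 + 2387.28 = 10014.67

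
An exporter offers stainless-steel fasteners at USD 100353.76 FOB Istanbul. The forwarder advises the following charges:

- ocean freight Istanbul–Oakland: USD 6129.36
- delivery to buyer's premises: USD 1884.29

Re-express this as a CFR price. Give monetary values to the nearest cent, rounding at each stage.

CFR price: USD 106483.12

Not relevant to the conversion: delivery — on the buyer under both terms; not part of either seller's price.
From FOB to CFR, the seller additionally bears: freight.
CFR price = 100353.76 + 6129.36 = 106483.12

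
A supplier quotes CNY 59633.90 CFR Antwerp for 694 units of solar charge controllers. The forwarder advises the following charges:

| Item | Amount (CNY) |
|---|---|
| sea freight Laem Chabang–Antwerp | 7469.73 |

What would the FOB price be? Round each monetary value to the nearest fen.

FOB price: CNY 52164.17

From CFR to FOB, the seller no longer bears: freight.
FOB price = 59633.90 − 7469.73 = 52164.17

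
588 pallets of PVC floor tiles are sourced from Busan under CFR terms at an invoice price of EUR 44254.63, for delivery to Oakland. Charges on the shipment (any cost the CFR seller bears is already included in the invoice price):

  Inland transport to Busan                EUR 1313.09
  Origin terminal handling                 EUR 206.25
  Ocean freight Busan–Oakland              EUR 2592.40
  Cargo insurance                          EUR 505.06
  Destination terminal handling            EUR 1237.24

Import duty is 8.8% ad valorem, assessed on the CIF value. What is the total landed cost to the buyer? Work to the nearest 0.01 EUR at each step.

CFR: the seller pays costs through ocean freight to the destination port, but not insurance.
Already in the invoice (seller's account under CFR): inland to port, origin terminal, freight — exclude.
CIF value = CFR price + insurance = 44254.63 + 505.06 = 44759.69
Import duty = 44759.69 × 8.8% = 3938.85
Buyer bears: insurance 505.06 + destination terminal 1237.24 + duty 3938.85 = 5681.15
Landed cost = invoice 44254.63 + 5681.15 = 49935.78

Total landed cost: EUR 49935.78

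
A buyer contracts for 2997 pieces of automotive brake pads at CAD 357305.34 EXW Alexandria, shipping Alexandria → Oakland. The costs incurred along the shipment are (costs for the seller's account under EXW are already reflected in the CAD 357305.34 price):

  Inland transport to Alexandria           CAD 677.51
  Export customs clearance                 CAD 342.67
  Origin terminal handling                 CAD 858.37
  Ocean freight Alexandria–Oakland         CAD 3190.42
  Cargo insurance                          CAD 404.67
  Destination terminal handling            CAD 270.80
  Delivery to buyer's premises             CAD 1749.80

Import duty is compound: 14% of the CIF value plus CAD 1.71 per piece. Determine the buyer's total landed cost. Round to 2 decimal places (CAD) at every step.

EXW: the seller makes goods available at their premises; the buyer bears all onward costs.
CIF value = EXW price + inland to port + export clearance + origin terminal + freight + insurance = 357305.34 + 677.51 + 342.67 + 858.37 + 3190.42 + 404.67 = 362778.98
Ad valorem component: 362778.98 × 14% = 50789.06
Specific component: 2997 × 1.71 = 5124.87
Import duty = 50789.06 + 5124.87 = 55913.93
Buyer bears: inland to port 677.51 + export clearance 342.67 + origin terminal 858.37 + freight 3190.42 + insurance 404.67 + destination terminal 270.80 + delivery 1749.80 + duty 55913.93 = 63408.17
Landed cost = invoice 357305.34 + 63408.17 = 420713.51

Total landed cost: CAD 420713.51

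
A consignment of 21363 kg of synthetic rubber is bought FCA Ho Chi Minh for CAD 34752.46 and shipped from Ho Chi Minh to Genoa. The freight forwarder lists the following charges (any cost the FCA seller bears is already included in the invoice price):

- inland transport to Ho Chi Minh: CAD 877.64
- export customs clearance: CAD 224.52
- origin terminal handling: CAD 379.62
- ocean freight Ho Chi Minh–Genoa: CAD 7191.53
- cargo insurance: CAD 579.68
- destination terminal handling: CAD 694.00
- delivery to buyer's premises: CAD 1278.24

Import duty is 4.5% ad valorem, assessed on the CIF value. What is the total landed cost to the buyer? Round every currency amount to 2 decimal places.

Total landed cost: CAD 46806.18

FCA: the seller delivers export-cleared goods to the carrier; the buyer bears costs from that point.
Already in the invoice (seller's account under FCA): inland to port, export clearance — exclude.
CIF value = FCA price + origin terminal + freight + insurance = 34752.46 + 379.62 + 7191.53 + 579.68 = 42903.29
Import duty = 42903.29 × 4.5% = 1930.65
Buyer bears: origin terminal 379.62 + freight 7191.53 + insurance 579.68 + destination terminal 694.00 + delivery 1278.24 + duty 1930.65 = 12053.72
Landed cost = invoice 34752.46 + 12053.72 = 46806.18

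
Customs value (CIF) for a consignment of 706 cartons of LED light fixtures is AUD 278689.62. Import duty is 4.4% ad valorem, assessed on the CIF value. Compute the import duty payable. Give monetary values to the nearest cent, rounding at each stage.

Import duty = 278689.62 × 4.4% = 12262.34

Import duty: AUD 12262.34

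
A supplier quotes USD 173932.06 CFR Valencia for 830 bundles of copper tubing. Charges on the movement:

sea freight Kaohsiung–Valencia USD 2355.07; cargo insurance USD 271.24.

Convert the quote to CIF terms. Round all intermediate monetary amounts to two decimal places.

CIF price: USD 174203.30

Not relevant to the conversion: freight — on the seller under both CFR and CIF; already in the CFR price and stays in the CIF price.
From CFR to CIF, the seller additionally bears: insurance.
CIF price = 173932.06 + 271.24 = 174203.30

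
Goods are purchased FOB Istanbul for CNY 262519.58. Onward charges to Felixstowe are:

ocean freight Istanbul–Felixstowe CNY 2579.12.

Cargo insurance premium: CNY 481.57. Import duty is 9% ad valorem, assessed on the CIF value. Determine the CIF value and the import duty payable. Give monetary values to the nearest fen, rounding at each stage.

CIF = FOB price + freight + insurance
CIF = 262519.58 + 2579.12 + 481.57 = 265580.27
Import duty = 265580.27 × 9% = 23902.22

CIF value: CNY 265580.27; import duty: CNY 23902.22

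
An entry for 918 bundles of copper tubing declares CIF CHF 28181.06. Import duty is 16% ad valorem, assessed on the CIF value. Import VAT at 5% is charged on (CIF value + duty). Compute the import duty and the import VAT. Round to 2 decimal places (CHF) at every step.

Import duty = 28181.06 × 16% = 4508.97
VAT base = CIF + duty = 28181.06 + 4508.97 = 32690.03
Import VAT = 32690.03 × 5% = 1634.50

Import duty: CHF 4508.97; import VAT: CHF 1634.50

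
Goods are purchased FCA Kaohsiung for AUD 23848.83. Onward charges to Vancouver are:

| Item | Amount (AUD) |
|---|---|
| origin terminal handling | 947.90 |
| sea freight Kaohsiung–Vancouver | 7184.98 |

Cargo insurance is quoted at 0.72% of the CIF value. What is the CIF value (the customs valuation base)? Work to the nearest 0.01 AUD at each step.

CIF value: AUD 32213.65

Let C be the CIF value. C = FCA price + pre-shipment costs + freight + 0.72% × C
C − 0.72% × C = 23848.83 + 947.90 + 7184.98
0.9928 × C = 31981.71
C = 31981.71 / 0.9928 = 32213.65
Insurance premium = 0.72% × 32213.65 = 231.94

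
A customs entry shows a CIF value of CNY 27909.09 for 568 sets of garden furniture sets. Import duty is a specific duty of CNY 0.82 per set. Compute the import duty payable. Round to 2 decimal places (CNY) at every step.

Import duty: CNY 465.76

Import duty = 568 × 0.82 = 465.76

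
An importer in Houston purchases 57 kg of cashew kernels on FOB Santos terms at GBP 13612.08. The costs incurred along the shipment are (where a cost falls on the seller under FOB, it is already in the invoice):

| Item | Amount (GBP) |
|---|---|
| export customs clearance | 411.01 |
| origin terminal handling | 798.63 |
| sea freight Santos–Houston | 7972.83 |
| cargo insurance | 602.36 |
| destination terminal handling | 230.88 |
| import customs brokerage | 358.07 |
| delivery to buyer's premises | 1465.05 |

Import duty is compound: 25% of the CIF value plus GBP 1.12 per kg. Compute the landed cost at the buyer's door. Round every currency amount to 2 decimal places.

Total landed cost: GBP 29851.93

FOB: the seller bears costs until goods are on board at the origin port; the buyer bears freight, insurance and all costs thereafter.
Already in the invoice (seller's account under FOB): export clearance, origin terminal — exclude.
CIF value = FOB price + freight + insurance = 13612.08 + 7972.83 + 602.36 = 22187.27
Ad valorem component: 22187.27 × 25% = 5546.82
Specific component: 57 × 1.12 = 63.84
Import duty = 5546.82 + 63.84 = 5610.66
Buyer bears: freight 7972.83 + insurance 602.36 + destination terminal 230.88 + brokerage 358.07 + delivery 1465.05 + duty 5610.66 = 16239.85
Landed cost = invoice 13612.08 + 16239.85 = 29851.93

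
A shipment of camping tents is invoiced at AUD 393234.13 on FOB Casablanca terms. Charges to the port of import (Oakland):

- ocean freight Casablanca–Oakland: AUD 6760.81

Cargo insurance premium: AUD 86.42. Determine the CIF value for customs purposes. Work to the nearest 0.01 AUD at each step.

CIF = FOB price + freight + insurance
CIF = 393234.13 + 6760.81 + 86.42 = 400081.36

CIF value: AUD 400081.36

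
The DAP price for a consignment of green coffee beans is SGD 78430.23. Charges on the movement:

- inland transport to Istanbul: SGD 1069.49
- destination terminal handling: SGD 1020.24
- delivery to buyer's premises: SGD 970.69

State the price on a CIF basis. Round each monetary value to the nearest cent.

Not relevant to the conversion: inland to port — on the seller under both DAP and CIF; already in the DAP price and stays in the CIF price.
From DAP to CIF, the seller no longer bears: destination terminal, delivery.
CIF price = 78430.23 − 1020.24 − 970.69 = 76439.30

CIF price: SGD 76439.30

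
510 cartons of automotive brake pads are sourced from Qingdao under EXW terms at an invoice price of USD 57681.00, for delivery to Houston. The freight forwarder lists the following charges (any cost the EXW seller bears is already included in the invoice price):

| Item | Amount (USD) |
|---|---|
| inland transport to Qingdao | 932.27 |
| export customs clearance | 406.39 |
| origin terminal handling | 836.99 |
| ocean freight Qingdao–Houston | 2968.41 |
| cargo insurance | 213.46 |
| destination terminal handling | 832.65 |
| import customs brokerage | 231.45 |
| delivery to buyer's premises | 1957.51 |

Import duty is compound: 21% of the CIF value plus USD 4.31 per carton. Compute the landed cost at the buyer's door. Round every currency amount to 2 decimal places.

Total landed cost: USD 81496.32

EXW: the seller makes goods available at their premises; the buyer bears all onward costs.
CIF value = EXW price + inland to port + export clearance + origin terminal + freight + insurance = 57681.00 + 932.27 + 406.39 + 836.99 + 2968.41 + 213.46 = 63038.52
Ad valorem component: 63038.52 × 21% = 13238.09
Specific component: 510 × 4.31 = 2198.10
Import duty = 13238.09 + 2198.10 = 15436.19
Buyer bears: inland to port 932.27 + export clearance 406.39 + origin terminal 836.99 + freight 2968.41 + insurance 213.46 + destination terminal 832.65 + brokerage 231.45 + delivery 1957.51 + duty 15436.19 = 23815.32
Landed cost = invoice 57681.00 + 23815.32 = 81496.32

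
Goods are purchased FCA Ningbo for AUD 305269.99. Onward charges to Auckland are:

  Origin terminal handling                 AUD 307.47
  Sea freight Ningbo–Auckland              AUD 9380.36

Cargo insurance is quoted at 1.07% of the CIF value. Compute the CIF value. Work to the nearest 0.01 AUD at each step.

CIF value: AUD 318364.32

Let C be the CIF value. C = FCA price + pre-shipment costs + freight + 1.07% × C
C − 1.07% × C = 305269.99 + 307.47 + 9380.36
0.9893 × C = 314957.82
C = 314957.82 / 0.9893 = 318364.32
Insurance premium = 1.07% × 318364.32 = 3406.50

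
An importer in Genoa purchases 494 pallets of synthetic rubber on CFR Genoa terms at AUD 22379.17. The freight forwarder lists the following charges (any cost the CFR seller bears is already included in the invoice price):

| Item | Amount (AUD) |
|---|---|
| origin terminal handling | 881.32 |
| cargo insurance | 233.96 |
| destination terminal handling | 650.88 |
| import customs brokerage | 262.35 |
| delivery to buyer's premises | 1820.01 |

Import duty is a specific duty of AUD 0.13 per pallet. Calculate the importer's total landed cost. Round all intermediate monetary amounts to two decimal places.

CFR: the seller pays costs through ocean freight to the destination port, but not insurance.
Already in the invoice (seller's account under CFR): origin terminal — exclude.
CIF value = CFR price + insurance = 22379.17 + 233.96 = 22613.13
Import duty = 494 × 0.13 = 64.22
Buyer bears: insurance 233.96 + destination terminal 650.88 + brokerage 262.35 + delivery 1820.01 + duty 64.22 = 3031.42
Landed cost = invoice 22379.17 + 3031.42 = 25410.59

Total landed cost: AUD 25410.59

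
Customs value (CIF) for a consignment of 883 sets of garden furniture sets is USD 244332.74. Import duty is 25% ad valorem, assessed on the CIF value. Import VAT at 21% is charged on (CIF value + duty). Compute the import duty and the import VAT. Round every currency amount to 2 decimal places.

Import duty = 244332.74 × 25% = 61083.19
VAT base = CIF + duty = 244332.74 + 61083.19 = 305415.93
Import VAT = 305415.93 × 21% = 64137.35

Import duty: USD 61083.19; import VAT: USD 64137.35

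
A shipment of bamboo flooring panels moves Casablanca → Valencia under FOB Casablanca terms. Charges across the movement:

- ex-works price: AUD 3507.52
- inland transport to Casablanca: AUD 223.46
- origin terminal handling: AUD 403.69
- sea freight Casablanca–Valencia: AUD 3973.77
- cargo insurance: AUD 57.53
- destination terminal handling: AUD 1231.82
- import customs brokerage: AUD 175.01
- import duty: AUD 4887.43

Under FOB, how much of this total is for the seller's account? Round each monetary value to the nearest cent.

Seller's account: AUD 4134.67

FOB: the seller bears costs until goods are on board at the origin port; the buyer bears freight, insurance and all costs thereafter.
Seller's account: goods 3507.52 + inland to port 223.46 + origin terminal 403.69 = 4134.67
Buyer's account: freight 3973.77 + insurance 57.53 + destination terminal 1231.82 + brokerage 175.01 + duty 4887.43 = 10325.56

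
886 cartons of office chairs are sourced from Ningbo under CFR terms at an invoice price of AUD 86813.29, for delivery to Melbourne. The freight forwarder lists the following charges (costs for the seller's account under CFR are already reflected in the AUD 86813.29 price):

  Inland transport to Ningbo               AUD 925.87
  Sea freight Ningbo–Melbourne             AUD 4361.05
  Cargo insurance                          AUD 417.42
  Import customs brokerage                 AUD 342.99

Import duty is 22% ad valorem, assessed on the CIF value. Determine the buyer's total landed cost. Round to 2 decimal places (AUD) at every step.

CFR: the seller pays costs through ocean freight to the destination port, but not insurance.
Already in the invoice (seller's account under CFR): inland to port, freight — exclude.
CIF value = CFR price + insurance = 86813.29 + 417.42 = 87230.71
Import duty = 87230.71 × 22% = 19190.76
Buyer bears: insurance 417.42 + brokerage 342.99 + duty 19190.76 = 19951.17
Landed cost = invoice 86813.29 + 19951.17 = 106764.46

Total landed cost: AUD 106764.46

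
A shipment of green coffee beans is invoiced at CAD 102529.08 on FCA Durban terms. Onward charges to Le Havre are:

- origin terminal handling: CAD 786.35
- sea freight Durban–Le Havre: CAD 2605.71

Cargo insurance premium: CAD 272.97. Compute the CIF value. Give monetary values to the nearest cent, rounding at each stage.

CIF value: CAD 106194.11

CIF = FCA price + pre-shipment costs + freight + insurance
CIF = 102529.08 + 786.35 + 2605.71 + 272.97 = 106194.11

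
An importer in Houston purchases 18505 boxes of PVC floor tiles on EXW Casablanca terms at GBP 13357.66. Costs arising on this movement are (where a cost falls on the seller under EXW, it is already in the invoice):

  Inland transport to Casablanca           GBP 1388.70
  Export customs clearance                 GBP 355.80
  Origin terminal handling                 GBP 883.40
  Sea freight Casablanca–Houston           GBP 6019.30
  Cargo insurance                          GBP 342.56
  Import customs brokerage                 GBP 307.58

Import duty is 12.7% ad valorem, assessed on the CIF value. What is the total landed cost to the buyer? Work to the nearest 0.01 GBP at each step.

Total landed cost: GBP 25493.12

EXW: the seller makes goods available at their premises; the buyer bears all onward costs.
CIF value = EXW price + inland to port + export clearance + origin terminal + freight + insurance = 13357.66 + 1388.70 + 355.80 + 883.40 + 6019.30 + 342.56 = 22347.42
Import duty = 22347.42 × 12.7% = 2838.12
Buyer bears: inland to port 1388.70 + export clearance 355.80 + origin terminal 883.40 + freight 6019.30 + insurance 342.56 + brokerage 307.58 + duty 2838.12 = 12135.46
Landed cost = invoice 13357.66 + 12135.46 = 25493.12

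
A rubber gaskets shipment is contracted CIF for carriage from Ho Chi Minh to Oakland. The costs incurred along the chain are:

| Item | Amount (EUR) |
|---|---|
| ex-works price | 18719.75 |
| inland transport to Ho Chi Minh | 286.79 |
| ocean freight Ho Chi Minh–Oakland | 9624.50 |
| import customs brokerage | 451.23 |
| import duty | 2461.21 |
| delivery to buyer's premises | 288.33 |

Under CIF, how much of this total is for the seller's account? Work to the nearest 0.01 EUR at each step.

Seller's account: EUR 28631.04

CIF: the seller pays costs through ocean freight and marine insurance to the destination port.
Seller's account: goods 18719.75 + inland to port 286.79 + freight 9624.50 = 28631.04
Buyer's account: brokerage 451.23 + duty 2461.21 + delivery 288.33 = 3200.77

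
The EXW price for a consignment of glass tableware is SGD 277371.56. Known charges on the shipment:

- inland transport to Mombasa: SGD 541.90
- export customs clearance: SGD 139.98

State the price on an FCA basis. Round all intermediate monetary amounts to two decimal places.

FCA price: SGD 278053.44

From EXW to FCA, the seller additionally bears: inland to port, export clearance.
FCA price = 277371.56 + 541.90 + 139.98 = 278053.44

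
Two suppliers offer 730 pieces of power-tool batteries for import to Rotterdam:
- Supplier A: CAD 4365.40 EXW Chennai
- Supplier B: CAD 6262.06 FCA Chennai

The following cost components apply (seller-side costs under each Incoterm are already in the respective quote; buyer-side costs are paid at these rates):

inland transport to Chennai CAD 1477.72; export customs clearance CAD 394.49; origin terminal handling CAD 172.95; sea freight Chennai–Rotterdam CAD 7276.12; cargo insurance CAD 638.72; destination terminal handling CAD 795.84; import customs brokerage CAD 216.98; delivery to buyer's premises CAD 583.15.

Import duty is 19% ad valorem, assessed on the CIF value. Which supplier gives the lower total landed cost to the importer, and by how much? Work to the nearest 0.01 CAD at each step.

Supplier A (EXW):
CIF value = EXW price + inland to port + export clearance + origin terminal + freight + insurance = 4365.40 + 1477.72 + 394.49 + 172.95 + 7276.12 + 638.72 = 14325.40
Import duty = 14325.40 × 19% = 2721.83
Buyer bears (A): 1477.72 + 394.49 + 172.95 + 7276.12 + 638.72 + 795.84 + 216.98 + 583.15 = 11555.97
Landed cost (A) = invoice 4365.40 + 11555.97 + duty 2721.83 = 18643.20
Supplier B (FCA):
CIF value = FCA price + origin terminal + freight + insurance = 6262.06 + 172.95 + 7276.12 + 638.72 = 14349.85
Import duty = 14349.85 × 19% = 2726.47
Buyer bears (B): 172.95 + 7276.12 + 638.72 + 795.84 + 216.98 + 583.15 = 9683.76
Landed cost (B) = invoice 6262.06 + 9683.76 + duty 2726.47 = 18672.29
Difference = |18643.20 − 18672.29| = 29.09

Supplier A is cheaper by CAD 29.09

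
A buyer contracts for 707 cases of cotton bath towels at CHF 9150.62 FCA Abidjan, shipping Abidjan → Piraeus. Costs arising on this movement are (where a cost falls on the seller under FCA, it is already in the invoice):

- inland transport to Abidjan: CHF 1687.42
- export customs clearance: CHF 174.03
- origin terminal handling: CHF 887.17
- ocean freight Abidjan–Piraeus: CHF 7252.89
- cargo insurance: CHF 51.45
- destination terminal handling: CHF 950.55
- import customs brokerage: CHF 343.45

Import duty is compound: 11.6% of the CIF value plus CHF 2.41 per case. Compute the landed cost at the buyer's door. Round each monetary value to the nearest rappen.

FCA: the seller delivers export-cleared goods to the carrier; the buyer bears costs from that point.
Already in the invoice (seller's account under FCA): inland to port, export clearance — exclude.
CIF value = FCA price + origin terminal + freight + insurance = 9150.62 + 887.17 + 7252.89 + 51.45 = 17342.13
Ad valorem component: 17342.13 × 11.6% = 2011.69
Specific component: 707 × 2.41 = 1703.87
Import duty = 2011.69 + 1703.87 = 3715.56
Buyer bears: origin terminal 887.17 + freight 7252.89 + insurance 51.45 + destination terminal 950.55 + brokerage 343.45 + duty 3715.56 = 13201.07
Landed cost = invoice 9150.62 + 13201.07 = 22351.69

Total landed cost: CHF 22351.69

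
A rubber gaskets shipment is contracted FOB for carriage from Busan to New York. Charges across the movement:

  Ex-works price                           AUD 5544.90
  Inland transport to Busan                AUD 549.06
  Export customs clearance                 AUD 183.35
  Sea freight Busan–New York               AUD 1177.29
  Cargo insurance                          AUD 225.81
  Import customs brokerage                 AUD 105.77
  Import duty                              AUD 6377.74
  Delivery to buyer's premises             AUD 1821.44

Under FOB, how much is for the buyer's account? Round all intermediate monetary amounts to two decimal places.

Buyer's account: AUD 9708.05

FOB: the seller bears costs until goods are on board at the origin port; the buyer bears freight, insurance and all costs thereafter.
Seller's account: goods 5544.90 + inland to port 549.06 + export clearance 183.35 = 6277.31
Buyer's account: freight 1177.29 + insurance 225.81 + brokerage 105.77 + duty 6377.74 + delivery 1821.44 = 9708.05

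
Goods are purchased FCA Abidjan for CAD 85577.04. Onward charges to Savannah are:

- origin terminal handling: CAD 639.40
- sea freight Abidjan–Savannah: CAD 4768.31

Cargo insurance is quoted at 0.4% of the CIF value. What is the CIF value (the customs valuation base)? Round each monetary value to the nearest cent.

Let C be the CIF value. C = FCA price + pre-shipment costs + freight + 0.4% × C
C − 0.4% × C = 85577.04 + 639.40 + 4768.31
0.996 × C = 90984.75
C = 90984.75 / 0.996 = 91350.15
Insurance premium = 0.4% × 91350.15 = 365.40

CIF value: CAD 91350.15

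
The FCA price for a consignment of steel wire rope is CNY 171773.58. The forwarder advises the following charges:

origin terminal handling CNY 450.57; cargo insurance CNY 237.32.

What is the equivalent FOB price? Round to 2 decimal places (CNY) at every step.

FOB price: CNY 172224.15

Not relevant to the conversion: insurance — on the buyer under both terms; not part of either seller's price.
From FCA to FOB, the seller additionally bears: origin terminal.
FOB price = 171773.58 + 450.57 = 172224.15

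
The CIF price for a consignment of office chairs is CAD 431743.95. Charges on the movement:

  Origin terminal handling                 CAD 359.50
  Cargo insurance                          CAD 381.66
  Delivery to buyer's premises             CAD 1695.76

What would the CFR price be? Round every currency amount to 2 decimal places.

CFR price: CAD 431362.29

Not relevant to the conversion: origin terminal — on the seller under both CIF and CFR; already in the CIF price and stays in the CFR price. delivery — on the buyer under both terms; not part of either seller's price.
From CIF to CFR, the seller no longer bears: insurance.
CFR price = 431743.95 − 381.66 = 431362.29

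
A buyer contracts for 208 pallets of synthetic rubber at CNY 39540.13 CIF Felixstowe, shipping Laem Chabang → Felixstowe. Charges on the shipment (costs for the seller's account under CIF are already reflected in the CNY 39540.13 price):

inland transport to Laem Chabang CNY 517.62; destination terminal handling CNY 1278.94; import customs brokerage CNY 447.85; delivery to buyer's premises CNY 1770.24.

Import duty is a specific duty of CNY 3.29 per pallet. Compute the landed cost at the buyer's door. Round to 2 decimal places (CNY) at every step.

CIF: the seller pays costs through ocean freight and marine insurance to the destination port.
Already in the invoice (seller's account under CIF): inland to port — exclude.
The CIF price already equals the CIF value: 39540.13
Import duty = 208 × 3.29 = 684.32
Buyer bears: destination terminal 1278.94 + brokerage 447.85 + delivery 1770.24 + duty 684.32 = 4181.35
Landed cost = invoice 39540.13 + 4181.35 = 43721.48

Total landed cost: CNY 43721.48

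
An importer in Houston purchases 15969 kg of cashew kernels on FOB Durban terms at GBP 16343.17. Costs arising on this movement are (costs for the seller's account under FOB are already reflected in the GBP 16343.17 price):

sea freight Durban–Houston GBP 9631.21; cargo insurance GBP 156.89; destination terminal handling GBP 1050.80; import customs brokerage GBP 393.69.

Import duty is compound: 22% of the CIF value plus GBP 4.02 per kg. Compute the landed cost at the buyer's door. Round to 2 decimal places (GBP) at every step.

Total landed cost: GBP 97520.02

FOB: the seller bears costs until goods are on board at the origin port; the buyer bears freight, insurance and all costs thereafter.
CIF value = FOB price + freight + insurance = 16343.17 + 9631.21 + 156.89 = 26131.27
Ad valorem component: 26131.27 × 22% = 5748.88
Specific component: 15969 × 4.02 = 64195.38
Import duty = 5748.88 + 64195.38 = 69944.26
Buyer bears: freight 9631.21 + insurance 156.89 + destination terminal 1050.80 + brokerage 393.69 + duty 69944.26 = 81176.85
Landed cost = invoice 16343.17 + 81176.85 = 97520.02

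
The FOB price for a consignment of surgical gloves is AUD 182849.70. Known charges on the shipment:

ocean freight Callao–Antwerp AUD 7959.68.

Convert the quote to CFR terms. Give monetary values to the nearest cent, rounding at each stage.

CFR price: AUD 190809.38

From FOB to CFR, the seller additionally bears: freight.
CFR price = 182849.70 + 7959.68 = 190809.38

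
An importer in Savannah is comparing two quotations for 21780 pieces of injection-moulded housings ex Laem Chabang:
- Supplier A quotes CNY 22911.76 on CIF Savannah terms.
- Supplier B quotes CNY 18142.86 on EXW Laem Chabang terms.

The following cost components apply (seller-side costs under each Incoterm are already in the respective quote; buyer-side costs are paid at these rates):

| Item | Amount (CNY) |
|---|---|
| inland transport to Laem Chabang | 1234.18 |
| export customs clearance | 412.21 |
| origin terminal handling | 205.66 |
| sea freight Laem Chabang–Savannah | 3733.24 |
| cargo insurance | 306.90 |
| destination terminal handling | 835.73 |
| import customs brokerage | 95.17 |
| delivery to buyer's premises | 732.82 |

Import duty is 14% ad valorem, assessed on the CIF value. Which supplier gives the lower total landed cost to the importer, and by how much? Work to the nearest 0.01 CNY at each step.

Supplier A is cheaper by CNY 1280.55

Supplier A (CIF):
The CIF price already equals the CIF value: 22911.76
Import duty = 22911.76 × 14% = 3207.65
Buyer bears (A): 835.73 + 95.17 + 732.82 = 1663.72
Landed cost (A) = invoice 22911.76 + 1663.72 + duty 3207.65 = 27783.13
Supplier B (EXW):
CIF value = EXW price + inland to port + export clearance + origin terminal + freight + insurance = 18142.86 + 1234.18 + 412.21 + 205.66 + 3733.24 + 306.90 = 24035.05
Import duty = 24035.05 × 14% = 3364.91
Buyer bears (B): 1234.18 + 412.21 + 205.66 + 3733.24 + 306.90 + 835.73 + 95.17 + 732.82 = 7555.91
Landed cost (B) = invoice 18142.86 + 7555.91 + duty 3364.91 = 29063.68
Difference = |27783.13 − 29063.68| = 1280.55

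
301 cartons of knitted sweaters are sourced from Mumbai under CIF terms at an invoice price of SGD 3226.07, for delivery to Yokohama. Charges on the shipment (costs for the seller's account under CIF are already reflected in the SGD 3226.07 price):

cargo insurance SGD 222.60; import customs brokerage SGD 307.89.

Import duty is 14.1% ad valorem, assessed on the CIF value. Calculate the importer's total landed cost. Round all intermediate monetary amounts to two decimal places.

CIF: the seller pays costs through ocean freight and marine insurance to the destination port.
Already in the invoice (seller's account under CIF): insurance — exclude.
The CIF price already equals the CIF value: 3226.07
Import duty = 3226.07 × 14.1% = 454.88
Buyer bears: brokerage 307.89 + duty 454.88 = 762.77
Landed cost = invoice 3226.07 + 762.77 = 3988.84

Total landed cost: SGD 3988.84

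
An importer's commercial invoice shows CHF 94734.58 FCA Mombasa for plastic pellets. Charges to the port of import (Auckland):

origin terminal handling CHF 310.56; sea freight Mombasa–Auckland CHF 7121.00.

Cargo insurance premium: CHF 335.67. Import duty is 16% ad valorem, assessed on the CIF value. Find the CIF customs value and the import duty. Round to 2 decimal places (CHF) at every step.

CIF = FCA price + pre-shipment costs + freight + insurance
CIF = 94734.58 + 310.56 + 7121.00 + 335.67 = 102501.81
Import duty = 102501.81 × 16% = 16400.29

CIF value: CHF 102501.81; import duty: CHF 16400.29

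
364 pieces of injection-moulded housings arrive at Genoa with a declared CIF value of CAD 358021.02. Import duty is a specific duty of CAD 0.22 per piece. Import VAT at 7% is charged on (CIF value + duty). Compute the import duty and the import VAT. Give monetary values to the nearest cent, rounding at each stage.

Import duty: CAD 80.08; import VAT: CAD 25067.08

Import duty = 364 × 0.22 = 80.08
VAT base = CIF + duty = 358021.02 + 80.08 = 358101.10
Import VAT = 358101.10 × 7% = 25067.08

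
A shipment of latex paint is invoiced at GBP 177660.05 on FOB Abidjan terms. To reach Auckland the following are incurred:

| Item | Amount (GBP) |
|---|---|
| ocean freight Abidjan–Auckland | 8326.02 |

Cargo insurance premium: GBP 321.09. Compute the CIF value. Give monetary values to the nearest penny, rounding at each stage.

CIF value: GBP 186307.16

CIF = FOB price + freight + insurance
CIF = 177660.05 + 8326.02 + 321.09 = 186307.16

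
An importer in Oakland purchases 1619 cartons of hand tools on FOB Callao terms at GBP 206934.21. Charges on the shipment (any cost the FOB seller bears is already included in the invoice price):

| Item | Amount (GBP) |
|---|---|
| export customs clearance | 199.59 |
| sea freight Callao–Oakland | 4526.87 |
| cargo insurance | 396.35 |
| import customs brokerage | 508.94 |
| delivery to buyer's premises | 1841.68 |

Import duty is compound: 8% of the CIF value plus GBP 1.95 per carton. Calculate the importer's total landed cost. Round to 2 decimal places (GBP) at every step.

Total landed cost: GBP 234313.69

FOB: the seller bears costs until goods are on board at the origin port; the buyer bears freight, insurance and all costs thereafter.
Already in the invoice (seller's account under FOB): export clearance — exclude.
CIF value = FOB price + freight + insurance = 206934.21 + 4526.87 + 396.35 = 211857.43
Ad valorem component: 211857.43 × 8% = 16948.59
Specific component: 1619 × 1.95 = 3157.05
Import duty = 16948.59 + 3157.05 = 20105.64
Buyer bears: freight 4526.87 + insurance 396.35 + brokerage 508.94 + delivery 1841.68 + duty 20105.64 = 27379.48
Landed cost = invoice 206934.21 + 27379.48 = 234313.69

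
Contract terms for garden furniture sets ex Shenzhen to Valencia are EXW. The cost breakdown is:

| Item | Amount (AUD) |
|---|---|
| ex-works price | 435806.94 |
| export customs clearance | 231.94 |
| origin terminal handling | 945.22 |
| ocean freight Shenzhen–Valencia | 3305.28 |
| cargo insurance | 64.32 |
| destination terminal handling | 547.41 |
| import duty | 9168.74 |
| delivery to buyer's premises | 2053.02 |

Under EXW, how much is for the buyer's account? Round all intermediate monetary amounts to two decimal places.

Buyer's account: AUD 16315.93

EXW: the seller makes goods available at their premises; the buyer bears all onward costs.
Seller's account: goods 435806.94 = 435806.94
Buyer's account: export clearance 231.94 + origin terminal 945.22 + freight 3305.28 + insurance 64.32 + destination terminal 547.41 + duty 9168.74 + delivery 2053.02 = 16315.93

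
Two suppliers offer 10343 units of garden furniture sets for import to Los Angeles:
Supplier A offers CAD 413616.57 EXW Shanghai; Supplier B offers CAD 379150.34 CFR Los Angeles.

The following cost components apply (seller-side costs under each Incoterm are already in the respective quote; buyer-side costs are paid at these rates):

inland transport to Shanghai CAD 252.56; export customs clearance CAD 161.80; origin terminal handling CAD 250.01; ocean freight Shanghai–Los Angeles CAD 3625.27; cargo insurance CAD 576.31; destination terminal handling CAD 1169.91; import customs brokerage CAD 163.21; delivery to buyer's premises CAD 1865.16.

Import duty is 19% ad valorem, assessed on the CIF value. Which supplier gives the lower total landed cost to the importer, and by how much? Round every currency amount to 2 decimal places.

Supplier A (EXW):
CIF value = EXW price + inland to port + export clearance + origin terminal + freight + insurance = 413616.57 + 252.56 + 161.80 + 250.01 + 3625.27 + 576.31 = 418482.52
Import duty = 418482.52 × 19% = 79511.68
Buyer bears (A): 252.56 + 161.80 + 250.01 + 3625.27 + 576.31 + 1169.91 + 163.21 + 1865.16 = 8064.23
Landed cost (A) = invoice 413616.57 + 8064.23 + duty 79511.68 = 501192.48
Supplier B (CFR):
CIF value = CFR price + insurance = 379150.34 + 576.31 = 379726.65
Import duty = 379726.65 × 19% = 72148.06
Buyer bears (B): 576.31 + 1169.91 + 163.21 + 1865.16 = 3774.59
Landed cost (B) = invoice 379150.34 + 3774.59 + duty 72148.06 = 455072.99
Difference = |501192.48 − 455072.99| = 46119.49

Supplier B is cheaper by CAD 46119.49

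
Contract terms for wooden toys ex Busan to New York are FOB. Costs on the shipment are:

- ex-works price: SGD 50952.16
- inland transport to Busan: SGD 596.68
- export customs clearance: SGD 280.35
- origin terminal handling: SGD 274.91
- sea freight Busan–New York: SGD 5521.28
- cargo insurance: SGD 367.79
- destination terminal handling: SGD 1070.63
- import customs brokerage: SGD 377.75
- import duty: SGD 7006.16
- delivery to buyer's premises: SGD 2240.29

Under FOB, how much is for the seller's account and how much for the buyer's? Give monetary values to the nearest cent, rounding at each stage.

FOB: the seller bears costs until goods are on board at the origin port; the buyer bears freight, insurance and all costs thereafter.
Seller's account: goods 50952.16 + inland to port 596.68 + export clearance 280.35 + origin terminal 274.91 = 52104.10
Buyer's account: freight 5521.28 + insurance 367.79 + destination terminal 1070.63 + brokerage 377.75 + duty 7006.16 + delivery 2240.29 = 16583.90

Seller: SGD 52104.10; buyer: SGD 16583.90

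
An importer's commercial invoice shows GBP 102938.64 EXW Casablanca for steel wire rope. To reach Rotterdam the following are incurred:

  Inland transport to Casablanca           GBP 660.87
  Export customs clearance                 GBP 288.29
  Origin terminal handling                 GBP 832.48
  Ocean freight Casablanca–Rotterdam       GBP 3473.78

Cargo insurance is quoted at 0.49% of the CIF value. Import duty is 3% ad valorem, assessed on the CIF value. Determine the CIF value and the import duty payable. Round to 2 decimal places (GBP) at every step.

CIF value: GBP 108726.82; import duty: GBP 3261.80

Let C be the CIF value. C = EXW price + pre-shipment costs + freight + 0.49% × C
C − 0.49% × C = 102938.64 + 660.87 + 288.29 + 832.48 + 3473.78
0.9951 × C = 108194.06
C = 108194.06 / 0.9951 = 108726.82
Insurance premium = 0.49% × 108726.82 = 532.76
Import duty = 108726.82 × 3% = 3261.80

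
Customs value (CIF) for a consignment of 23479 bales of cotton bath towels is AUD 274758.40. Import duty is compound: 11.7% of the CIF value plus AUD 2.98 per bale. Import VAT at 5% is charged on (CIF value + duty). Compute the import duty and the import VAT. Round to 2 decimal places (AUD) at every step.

Ad valorem component: 274758.40 × 11.7% = 32146.73
Specific component: 23479 × 2.98 = 69967.42
Import duty = 32146.73 + 69967.42 = 102114.15
VAT base = CIF + duty = 274758.40 + 102114.15 = 376872.55
Import VAT = 376872.55 × 5% = 18843.63

Import duty: AUD 102114.15; import VAT: AUD 18843.63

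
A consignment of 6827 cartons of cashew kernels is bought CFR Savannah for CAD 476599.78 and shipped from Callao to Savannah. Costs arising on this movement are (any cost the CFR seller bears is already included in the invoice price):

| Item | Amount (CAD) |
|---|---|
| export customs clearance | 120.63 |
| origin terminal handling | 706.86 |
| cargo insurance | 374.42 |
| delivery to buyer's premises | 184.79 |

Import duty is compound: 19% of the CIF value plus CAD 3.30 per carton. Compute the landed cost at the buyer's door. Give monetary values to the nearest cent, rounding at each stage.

CFR: the seller pays costs through ocean freight to the destination port, but not insurance.
Already in the invoice (seller's account under CFR): export clearance, origin terminal — exclude.
CIF value = CFR price + insurance = 476599.78 + 374.42 = 476974.20
Ad valorem component: 476974.20 × 19% = 90625.10
Specific component: 6827 × 3.30 = 22529.10
Import duty = 90625.10 + 22529.10 = 113154.20
Buyer bears: insurance 374.42 + delivery 184.79 + duty 113154.20 = 113713.41
Landed cost = invoice 476599.78 + 113713.41 = 590313.19

Total landed cost: CAD 590313.19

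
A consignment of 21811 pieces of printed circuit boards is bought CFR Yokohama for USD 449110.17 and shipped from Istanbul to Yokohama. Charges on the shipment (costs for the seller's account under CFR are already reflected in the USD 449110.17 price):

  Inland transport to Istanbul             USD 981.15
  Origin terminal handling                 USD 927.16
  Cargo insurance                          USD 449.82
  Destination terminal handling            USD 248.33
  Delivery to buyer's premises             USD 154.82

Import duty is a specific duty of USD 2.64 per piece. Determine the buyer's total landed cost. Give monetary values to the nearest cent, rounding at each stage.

CFR: the seller pays costs through ocean freight to the destination port, but not insurance.
Already in the invoice (seller's account under CFR): inland to port, origin terminal — exclude.
CIF value = CFR price + insurance = 449110.17 + 449.82 = 449559.99
Import duty = 21811 × 2.64 = 57581.04
Buyer bears: insurance 449.82 + destination terminal 248.33 + delivery 154.82 + duty 57581.04 = 58434.01
Landed cost = invoice 449110.17 + 58434.01 = 507544.18

Total landed cost: USD 507544.18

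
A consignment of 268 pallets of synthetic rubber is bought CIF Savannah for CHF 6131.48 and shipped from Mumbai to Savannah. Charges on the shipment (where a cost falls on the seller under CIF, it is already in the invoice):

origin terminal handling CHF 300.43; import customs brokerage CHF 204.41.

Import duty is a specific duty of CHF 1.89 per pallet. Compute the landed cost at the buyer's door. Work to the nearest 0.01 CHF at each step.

Total landed cost: CHF 6842.41

CIF: the seller pays costs through ocean freight and marine insurance to the destination port.
Already in the invoice (seller's account under CIF): origin terminal — exclude.
The CIF price already equals the CIF value: 6131.48
Import duty = 268 × 1.89 = 506.52
Buyer bears: brokerage 204.41 + duty 506.52 = 710.93
Landed cost = invoice 6131.48 + 710.93 = 6842.41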